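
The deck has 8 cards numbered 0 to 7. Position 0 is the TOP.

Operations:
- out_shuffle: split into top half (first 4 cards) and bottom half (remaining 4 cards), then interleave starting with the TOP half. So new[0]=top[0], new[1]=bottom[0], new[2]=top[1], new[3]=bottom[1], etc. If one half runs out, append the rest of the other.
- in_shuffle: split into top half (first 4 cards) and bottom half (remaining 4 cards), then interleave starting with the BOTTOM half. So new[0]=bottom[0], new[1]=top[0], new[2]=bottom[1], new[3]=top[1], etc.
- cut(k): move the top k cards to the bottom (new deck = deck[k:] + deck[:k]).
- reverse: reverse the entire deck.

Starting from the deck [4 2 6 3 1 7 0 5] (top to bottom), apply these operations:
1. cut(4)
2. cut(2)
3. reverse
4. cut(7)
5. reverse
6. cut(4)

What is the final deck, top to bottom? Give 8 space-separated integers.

After op 1 (cut(4)): [1 7 0 5 4 2 6 3]
After op 2 (cut(2)): [0 5 4 2 6 3 1 7]
After op 3 (reverse): [7 1 3 6 2 4 5 0]
After op 4 (cut(7)): [0 7 1 3 6 2 4 5]
After op 5 (reverse): [5 4 2 6 3 1 7 0]
After op 6 (cut(4)): [3 1 7 0 5 4 2 6]

Answer: 3 1 7 0 5 4 2 6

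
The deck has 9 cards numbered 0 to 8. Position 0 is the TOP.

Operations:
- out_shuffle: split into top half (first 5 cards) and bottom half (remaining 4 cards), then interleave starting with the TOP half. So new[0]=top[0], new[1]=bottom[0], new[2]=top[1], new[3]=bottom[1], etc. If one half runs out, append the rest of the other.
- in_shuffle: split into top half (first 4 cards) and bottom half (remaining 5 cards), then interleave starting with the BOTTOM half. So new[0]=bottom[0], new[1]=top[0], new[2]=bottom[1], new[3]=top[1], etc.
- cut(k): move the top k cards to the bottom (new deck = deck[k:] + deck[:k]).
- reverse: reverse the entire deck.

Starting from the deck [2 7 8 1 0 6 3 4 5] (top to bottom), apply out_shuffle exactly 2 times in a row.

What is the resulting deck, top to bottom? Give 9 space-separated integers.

Answer: 2 4 6 1 7 5 3 0 8

Derivation:
After op 1 (out_shuffle): [2 6 7 3 8 4 1 5 0]
After op 2 (out_shuffle): [2 4 6 1 7 5 3 0 8]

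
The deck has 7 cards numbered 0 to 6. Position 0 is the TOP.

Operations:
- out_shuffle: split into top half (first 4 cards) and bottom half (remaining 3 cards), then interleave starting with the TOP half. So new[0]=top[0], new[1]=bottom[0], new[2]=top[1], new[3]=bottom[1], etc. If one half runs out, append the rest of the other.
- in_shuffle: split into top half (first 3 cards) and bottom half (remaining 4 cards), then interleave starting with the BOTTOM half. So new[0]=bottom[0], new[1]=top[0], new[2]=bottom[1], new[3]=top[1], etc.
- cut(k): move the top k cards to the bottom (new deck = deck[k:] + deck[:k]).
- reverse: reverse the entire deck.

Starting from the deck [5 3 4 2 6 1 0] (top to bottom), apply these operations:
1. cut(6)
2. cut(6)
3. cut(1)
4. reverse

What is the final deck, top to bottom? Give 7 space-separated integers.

After op 1 (cut(6)): [0 5 3 4 2 6 1]
After op 2 (cut(6)): [1 0 5 3 4 2 6]
After op 3 (cut(1)): [0 5 3 4 2 6 1]
After op 4 (reverse): [1 6 2 4 3 5 0]

Answer: 1 6 2 4 3 5 0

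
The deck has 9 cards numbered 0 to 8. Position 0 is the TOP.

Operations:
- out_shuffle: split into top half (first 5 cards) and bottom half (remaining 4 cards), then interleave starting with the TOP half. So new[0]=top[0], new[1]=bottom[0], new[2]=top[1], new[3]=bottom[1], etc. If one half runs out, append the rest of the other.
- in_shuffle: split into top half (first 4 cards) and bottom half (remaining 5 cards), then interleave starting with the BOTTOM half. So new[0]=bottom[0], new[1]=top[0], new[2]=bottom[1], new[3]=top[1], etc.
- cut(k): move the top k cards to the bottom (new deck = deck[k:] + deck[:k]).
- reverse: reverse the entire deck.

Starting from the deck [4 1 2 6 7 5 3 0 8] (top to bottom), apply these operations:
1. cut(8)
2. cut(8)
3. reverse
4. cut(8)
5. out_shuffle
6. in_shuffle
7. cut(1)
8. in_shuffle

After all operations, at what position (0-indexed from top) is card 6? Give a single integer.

After op 1 (cut(8)): [8 4 1 2 6 7 5 3 0]
After op 2 (cut(8)): [0 8 4 1 2 6 7 5 3]
After op 3 (reverse): [3 5 7 6 2 1 4 8 0]
After op 4 (cut(8)): [0 3 5 7 6 2 1 4 8]
After op 5 (out_shuffle): [0 2 3 1 5 4 7 8 6]
After op 6 (in_shuffle): [5 0 4 2 7 3 8 1 6]
After op 7 (cut(1)): [0 4 2 7 3 8 1 6 5]
After op 8 (in_shuffle): [3 0 8 4 1 2 6 7 5]
Card 6 is at position 6.

Answer: 6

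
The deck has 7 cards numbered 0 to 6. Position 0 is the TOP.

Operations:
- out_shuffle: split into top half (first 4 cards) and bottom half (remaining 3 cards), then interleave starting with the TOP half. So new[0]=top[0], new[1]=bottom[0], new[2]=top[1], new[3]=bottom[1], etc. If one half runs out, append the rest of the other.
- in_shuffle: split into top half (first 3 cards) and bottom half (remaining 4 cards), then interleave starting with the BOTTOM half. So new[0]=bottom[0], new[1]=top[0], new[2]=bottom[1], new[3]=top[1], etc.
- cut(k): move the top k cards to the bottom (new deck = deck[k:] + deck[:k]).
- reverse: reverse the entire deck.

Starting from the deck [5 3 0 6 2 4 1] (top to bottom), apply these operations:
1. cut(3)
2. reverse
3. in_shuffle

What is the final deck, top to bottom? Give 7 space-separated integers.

Answer: 1 0 4 3 2 5 6

Derivation:
After op 1 (cut(3)): [6 2 4 1 5 3 0]
After op 2 (reverse): [0 3 5 1 4 2 6]
After op 3 (in_shuffle): [1 0 4 3 2 5 6]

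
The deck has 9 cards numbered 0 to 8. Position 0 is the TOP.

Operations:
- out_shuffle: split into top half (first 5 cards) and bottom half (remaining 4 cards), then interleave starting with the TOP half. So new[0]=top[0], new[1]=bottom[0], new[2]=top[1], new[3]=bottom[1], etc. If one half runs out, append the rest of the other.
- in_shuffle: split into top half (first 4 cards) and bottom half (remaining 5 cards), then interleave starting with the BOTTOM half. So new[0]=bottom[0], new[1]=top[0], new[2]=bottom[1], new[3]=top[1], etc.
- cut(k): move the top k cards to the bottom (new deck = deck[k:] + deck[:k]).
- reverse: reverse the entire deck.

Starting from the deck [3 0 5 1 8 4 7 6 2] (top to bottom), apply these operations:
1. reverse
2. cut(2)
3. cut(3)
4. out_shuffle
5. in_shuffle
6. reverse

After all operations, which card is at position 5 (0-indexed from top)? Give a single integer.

Answer: 6

Derivation:
After op 1 (reverse): [2 6 7 4 8 1 5 0 3]
After op 2 (cut(2)): [7 4 8 1 5 0 3 2 6]
After op 3 (cut(3)): [1 5 0 3 2 6 7 4 8]
After op 4 (out_shuffle): [1 6 5 7 0 4 3 8 2]
After op 5 (in_shuffle): [0 1 4 6 3 5 8 7 2]
After op 6 (reverse): [2 7 8 5 3 6 4 1 0]
Position 5: card 6.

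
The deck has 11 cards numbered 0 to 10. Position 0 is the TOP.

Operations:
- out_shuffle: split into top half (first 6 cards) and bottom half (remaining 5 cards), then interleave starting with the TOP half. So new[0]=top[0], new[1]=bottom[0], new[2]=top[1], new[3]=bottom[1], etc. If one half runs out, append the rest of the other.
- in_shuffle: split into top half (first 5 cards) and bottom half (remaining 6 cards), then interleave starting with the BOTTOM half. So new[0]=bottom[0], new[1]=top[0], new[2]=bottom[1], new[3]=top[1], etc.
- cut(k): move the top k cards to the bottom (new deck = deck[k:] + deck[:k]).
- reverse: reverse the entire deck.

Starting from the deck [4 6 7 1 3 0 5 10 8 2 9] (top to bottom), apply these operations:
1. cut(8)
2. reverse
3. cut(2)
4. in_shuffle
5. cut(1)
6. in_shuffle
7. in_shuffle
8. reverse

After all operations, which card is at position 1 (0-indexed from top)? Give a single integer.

After op 1 (cut(8)): [8 2 9 4 6 7 1 3 0 5 10]
After op 2 (reverse): [10 5 0 3 1 7 6 4 9 2 8]
After op 3 (cut(2)): [0 3 1 7 6 4 9 2 8 10 5]
After op 4 (in_shuffle): [4 0 9 3 2 1 8 7 10 6 5]
After op 5 (cut(1)): [0 9 3 2 1 8 7 10 6 5 4]
After op 6 (in_shuffle): [8 0 7 9 10 3 6 2 5 1 4]
After op 7 (in_shuffle): [3 8 6 0 2 7 5 9 1 10 4]
After op 8 (reverse): [4 10 1 9 5 7 2 0 6 8 3]
Position 1: card 10.

Answer: 10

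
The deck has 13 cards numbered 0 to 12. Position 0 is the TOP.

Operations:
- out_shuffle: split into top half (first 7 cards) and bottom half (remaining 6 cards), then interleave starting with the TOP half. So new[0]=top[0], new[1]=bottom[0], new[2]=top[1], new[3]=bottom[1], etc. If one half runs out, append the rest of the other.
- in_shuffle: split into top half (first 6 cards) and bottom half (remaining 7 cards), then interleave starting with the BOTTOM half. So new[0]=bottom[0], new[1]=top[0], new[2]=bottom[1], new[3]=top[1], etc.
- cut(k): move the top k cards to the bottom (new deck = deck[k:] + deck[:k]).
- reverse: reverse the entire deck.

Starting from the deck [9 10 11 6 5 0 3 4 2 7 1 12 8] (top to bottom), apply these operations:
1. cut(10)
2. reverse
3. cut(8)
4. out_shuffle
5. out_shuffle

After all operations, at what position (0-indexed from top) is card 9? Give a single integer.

Answer: 4

Derivation:
After op 1 (cut(10)): [1 12 8 9 10 11 6 5 0 3 4 2 7]
After op 2 (reverse): [7 2 4 3 0 5 6 11 10 9 8 12 1]
After op 3 (cut(8)): [10 9 8 12 1 7 2 4 3 0 5 6 11]
After op 4 (out_shuffle): [10 4 9 3 8 0 12 5 1 6 7 11 2]
After op 5 (out_shuffle): [10 5 4 1 9 6 3 7 8 11 0 2 12]
Card 9 is at position 4.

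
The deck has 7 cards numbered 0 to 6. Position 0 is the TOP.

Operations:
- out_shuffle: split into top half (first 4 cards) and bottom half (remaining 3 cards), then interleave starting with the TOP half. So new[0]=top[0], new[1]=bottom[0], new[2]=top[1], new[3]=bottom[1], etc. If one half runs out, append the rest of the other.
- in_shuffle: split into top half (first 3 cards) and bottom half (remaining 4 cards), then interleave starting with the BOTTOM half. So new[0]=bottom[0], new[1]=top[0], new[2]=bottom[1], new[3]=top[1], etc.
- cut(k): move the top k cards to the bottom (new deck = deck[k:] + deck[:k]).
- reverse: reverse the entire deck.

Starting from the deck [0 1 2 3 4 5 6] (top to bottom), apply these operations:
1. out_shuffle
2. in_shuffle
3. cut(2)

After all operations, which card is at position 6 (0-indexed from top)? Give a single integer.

After op 1 (out_shuffle): [0 4 1 5 2 6 3]
After op 2 (in_shuffle): [5 0 2 4 6 1 3]
After op 3 (cut(2)): [2 4 6 1 3 5 0]
Position 6: card 0.

Answer: 0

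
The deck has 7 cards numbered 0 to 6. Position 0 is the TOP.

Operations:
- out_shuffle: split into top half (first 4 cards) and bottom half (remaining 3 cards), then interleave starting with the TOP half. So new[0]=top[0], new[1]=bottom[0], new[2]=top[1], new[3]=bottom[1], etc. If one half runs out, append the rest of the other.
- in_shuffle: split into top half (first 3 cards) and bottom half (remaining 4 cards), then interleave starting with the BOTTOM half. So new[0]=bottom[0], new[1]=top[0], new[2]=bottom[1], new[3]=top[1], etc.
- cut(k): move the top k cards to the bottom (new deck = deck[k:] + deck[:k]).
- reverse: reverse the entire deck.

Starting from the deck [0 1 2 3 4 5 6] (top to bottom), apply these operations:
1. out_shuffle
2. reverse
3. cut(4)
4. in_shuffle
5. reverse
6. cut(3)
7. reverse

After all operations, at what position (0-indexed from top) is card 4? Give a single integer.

Answer: 6

Derivation:
After op 1 (out_shuffle): [0 4 1 5 2 6 3]
After op 2 (reverse): [3 6 2 5 1 4 0]
After op 3 (cut(4)): [1 4 0 3 6 2 5]
After op 4 (in_shuffle): [3 1 6 4 2 0 5]
After op 5 (reverse): [5 0 2 4 6 1 3]
After op 6 (cut(3)): [4 6 1 3 5 0 2]
After op 7 (reverse): [2 0 5 3 1 6 4]
Card 4 is at position 6.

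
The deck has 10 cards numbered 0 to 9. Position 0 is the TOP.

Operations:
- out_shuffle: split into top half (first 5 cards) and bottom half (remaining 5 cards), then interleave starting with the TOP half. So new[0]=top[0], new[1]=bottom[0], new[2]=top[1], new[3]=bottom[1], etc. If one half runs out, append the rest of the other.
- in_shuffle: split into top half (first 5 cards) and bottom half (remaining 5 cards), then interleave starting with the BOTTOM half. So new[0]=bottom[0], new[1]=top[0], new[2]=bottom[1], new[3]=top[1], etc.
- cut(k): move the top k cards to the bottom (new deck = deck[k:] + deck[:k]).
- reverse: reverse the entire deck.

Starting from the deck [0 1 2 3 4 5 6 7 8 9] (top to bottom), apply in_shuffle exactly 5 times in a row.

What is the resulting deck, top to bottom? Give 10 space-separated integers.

Answer: 9 8 7 6 5 4 3 2 1 0

Derivation:
After op 1 (in_shuffle): [5 0 6 1 7 2 8 3 9 4]
After op 2 (in_shuffle): [2 5 8 0 3 6 9 1 4 7]
After op 3 (in_shuffle): [6 2 9 5 1 8 4 0 7 3]
After op 4 (in_shuffle): [8 6 4 2 0 9 7 5 3 1]
After op 5 (in_shuffle): [9 8 7 6 5 4 3 2 1 0]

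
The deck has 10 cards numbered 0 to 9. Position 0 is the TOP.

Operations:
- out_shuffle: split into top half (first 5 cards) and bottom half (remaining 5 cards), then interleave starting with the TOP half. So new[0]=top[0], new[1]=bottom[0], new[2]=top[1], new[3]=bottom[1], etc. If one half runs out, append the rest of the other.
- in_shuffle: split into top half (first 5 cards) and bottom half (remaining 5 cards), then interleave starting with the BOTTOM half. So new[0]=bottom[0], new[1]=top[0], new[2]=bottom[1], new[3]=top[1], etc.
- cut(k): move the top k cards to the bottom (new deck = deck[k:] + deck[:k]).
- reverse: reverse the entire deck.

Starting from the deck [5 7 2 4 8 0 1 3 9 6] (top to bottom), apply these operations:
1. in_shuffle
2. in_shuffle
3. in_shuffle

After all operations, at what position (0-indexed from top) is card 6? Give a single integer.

After op 1 (in_shuffle): [0 5 1 7 3 2 9 4 6 8]
After op 2 (in_shuffle): [2 0 9 5 4 1 6 7 8 3]
After op 3 (in_shuffle): [1 2 6 0 7 9 8 5 3 4]
Card 6 is at position 2.

Answer: 2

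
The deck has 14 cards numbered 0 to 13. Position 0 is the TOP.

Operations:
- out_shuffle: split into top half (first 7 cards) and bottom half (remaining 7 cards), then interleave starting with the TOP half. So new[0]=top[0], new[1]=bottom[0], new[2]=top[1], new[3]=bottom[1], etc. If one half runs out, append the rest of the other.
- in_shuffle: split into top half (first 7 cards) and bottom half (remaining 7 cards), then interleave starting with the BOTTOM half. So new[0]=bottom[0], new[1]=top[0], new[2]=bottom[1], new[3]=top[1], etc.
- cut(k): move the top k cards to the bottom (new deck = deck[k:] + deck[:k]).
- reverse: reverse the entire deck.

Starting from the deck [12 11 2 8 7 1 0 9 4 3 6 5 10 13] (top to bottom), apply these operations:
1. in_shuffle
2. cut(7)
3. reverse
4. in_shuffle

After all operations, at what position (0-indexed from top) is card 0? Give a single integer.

Answer: 0

Derivation:
After op 1 (in_shuffle): [9 12 4 11 3 2 6 8 5 7 10 1 13 0]
After op 2 (cut(7)): [8 5 7 10 1 13 0 9 12 4 11 3 2 6]
After op 3 (reverse): [6 2 3 11 4 12 9 0 13 1 10 7 5 8]
After op 4 (in_shuffle): [0 6 13 2 1 3 10 11 7 4 5 12 8 9]
Card 0 is at position 0.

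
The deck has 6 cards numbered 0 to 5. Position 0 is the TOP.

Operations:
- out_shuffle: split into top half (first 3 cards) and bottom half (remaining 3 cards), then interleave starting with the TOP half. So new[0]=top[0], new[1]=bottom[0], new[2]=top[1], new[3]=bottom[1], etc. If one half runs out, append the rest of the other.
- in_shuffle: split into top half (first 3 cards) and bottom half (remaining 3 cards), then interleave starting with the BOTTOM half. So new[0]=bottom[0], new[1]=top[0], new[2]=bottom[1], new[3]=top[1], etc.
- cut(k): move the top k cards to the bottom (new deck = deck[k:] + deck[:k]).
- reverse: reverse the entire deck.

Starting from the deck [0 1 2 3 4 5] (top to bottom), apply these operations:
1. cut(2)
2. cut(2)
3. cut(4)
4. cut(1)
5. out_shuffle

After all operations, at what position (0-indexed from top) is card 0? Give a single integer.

Answer: 1

Derivation:
After op 1 (cut(2)): [2 3 4 5 0 1]
After op 2 (cut(2)): [4 5 0 1 2 3]
After op 3 (cut(4)): [2 3 4 5 0 1]
After op 4 (cut(1)): [3 4 5 0 1 2]
After op 5 (out_shuffle): [3 0 4 1 5 2]
Card 0 is at position 1.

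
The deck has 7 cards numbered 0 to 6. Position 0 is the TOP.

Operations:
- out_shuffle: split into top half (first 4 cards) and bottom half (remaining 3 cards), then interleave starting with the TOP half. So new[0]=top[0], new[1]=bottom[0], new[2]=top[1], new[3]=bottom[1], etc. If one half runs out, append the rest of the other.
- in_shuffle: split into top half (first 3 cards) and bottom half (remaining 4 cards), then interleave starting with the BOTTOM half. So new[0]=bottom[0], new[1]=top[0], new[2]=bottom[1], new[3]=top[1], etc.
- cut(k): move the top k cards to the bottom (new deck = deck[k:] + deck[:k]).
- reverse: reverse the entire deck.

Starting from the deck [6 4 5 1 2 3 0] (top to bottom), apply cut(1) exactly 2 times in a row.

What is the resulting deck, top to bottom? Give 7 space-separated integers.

After op 1 (cut(1)): [4 5 1 2 3 0 6]
After op 2 (cut(1)): [5 1 2 3 0 6 4]

Answer: 5 1 2 3 0 6 4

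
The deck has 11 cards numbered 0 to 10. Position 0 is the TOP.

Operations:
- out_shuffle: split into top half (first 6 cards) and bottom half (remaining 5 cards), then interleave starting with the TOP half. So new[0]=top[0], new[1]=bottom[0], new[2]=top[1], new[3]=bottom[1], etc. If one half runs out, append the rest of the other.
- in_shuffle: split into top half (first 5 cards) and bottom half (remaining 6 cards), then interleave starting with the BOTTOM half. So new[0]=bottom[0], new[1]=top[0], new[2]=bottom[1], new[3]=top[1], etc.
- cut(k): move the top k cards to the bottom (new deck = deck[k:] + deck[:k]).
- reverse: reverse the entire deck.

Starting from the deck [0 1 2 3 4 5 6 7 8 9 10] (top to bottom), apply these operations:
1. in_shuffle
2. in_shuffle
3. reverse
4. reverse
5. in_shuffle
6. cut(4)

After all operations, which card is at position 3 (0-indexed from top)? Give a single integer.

After op 1 (in_shuffle): [5 0 6 1 7 2 8 3 9 4 10]
After op 2 (in_shuffle): [2 5 8 0 3 6 9 1 4 7 10]
After op 3 (reverse): [10 7 4 1 9 6 3 0 8 5 2]
After op 4 (reverse): [2 5 8 0 3 6 9 1 4 7 10]
After op 5 (in_shuffle): [6 2 9 5 1 8 4 0 7 3 10]
After op 6 (cut(4)): [1 8 4 0 7 3 10 6 2 9 5]
Position 3: card 0.

Answer: 0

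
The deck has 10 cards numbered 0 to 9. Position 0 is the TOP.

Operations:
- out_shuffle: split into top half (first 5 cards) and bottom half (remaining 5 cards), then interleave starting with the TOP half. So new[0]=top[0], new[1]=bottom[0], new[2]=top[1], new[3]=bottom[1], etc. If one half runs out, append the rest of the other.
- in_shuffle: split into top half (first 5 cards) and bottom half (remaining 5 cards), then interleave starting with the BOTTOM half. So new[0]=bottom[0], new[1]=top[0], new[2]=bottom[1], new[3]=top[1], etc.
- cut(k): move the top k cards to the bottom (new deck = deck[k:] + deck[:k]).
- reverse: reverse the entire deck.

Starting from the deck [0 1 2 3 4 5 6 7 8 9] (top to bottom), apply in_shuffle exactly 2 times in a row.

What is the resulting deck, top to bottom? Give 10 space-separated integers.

After op 1 (in_shuffle): [5 0 6 1 7 2 8 3 9 4]
After op 2 (in_shuffle): [2 5 8 0 3 6 9 1 4 7]

Answer: 2 5 8 0 3 6 9 1 4 7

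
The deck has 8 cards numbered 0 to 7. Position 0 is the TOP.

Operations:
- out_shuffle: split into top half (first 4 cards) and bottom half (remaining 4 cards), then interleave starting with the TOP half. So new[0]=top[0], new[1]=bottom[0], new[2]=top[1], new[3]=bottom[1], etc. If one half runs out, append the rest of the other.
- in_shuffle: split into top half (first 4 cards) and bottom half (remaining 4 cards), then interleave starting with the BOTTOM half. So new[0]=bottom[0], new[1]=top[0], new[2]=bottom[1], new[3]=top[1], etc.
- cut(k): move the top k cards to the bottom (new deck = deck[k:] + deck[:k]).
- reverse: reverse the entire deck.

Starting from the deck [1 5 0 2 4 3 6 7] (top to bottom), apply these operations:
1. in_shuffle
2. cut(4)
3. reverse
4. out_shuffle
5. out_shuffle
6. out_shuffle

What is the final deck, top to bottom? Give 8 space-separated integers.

After op 1 (in_shuffle): [4 1 3 5 6 0 7 2]
After op 2 (cut(4)): [6 0 7 2 4 1 3 5]
After op 3 (reverse): [5 3 1 4 2 7 0 6]
After op 4 (out_shuffle): [5 2 3 7 1 0 4 6]
After op 5 (out_shuffle): [5 1 2 0 3 4 7 6]
After op 6 (out_shuffle): [5 3 1 4 2 7 0 6]

Answer: 5 3 1 4 2 7 0 6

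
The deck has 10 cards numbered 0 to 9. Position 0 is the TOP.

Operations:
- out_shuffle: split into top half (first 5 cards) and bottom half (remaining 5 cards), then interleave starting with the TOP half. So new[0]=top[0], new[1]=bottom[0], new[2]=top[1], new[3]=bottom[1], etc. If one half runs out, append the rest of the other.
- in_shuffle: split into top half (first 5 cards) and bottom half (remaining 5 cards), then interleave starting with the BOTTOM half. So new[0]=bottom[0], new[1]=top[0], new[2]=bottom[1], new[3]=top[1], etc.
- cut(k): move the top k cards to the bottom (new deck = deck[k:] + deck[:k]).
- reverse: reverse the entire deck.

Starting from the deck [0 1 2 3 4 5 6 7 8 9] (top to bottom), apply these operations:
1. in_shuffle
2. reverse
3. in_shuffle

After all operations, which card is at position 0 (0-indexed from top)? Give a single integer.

After op 1 (in_shuffle): [5 0 6 1 7 2 8 3 9 4]
After op 2 (reverse): [4 9 3 8 2 7 1 6 0 5]
After op 3 (in_shuffle): [7 4 1 9 6 3 0 8 5 2]
Position 0: card 7.

Answer: 7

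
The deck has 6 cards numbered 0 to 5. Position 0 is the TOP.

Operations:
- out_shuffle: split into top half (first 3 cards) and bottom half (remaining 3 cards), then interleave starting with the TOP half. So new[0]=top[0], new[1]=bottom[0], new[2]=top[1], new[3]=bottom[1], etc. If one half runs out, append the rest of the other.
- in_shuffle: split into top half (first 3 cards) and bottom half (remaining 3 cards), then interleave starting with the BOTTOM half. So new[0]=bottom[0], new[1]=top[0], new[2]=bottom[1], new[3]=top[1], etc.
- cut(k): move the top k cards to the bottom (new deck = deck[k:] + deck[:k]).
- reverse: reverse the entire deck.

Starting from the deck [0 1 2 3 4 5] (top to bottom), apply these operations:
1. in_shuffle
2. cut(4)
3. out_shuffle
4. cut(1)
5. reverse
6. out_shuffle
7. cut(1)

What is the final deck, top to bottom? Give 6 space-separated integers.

After op 1 (in_shuffle): [3 0 4 1 5 2]
After op 2 (cut(4)): [5 2 3 0 4 1]
After op 3 (out_shuffle): [5 0 2 4 3 1]
After op 4 (cut(1)): [0 2 4 3 1 5]
After op 5 (reverse): [5 1 3 4 2 0]
After op 6 (out_shuffle): [5 4 1 2 3 0]
After op 7 (cut(1)): [4 1 2 3 0 5]

Answer: 4 1 2 3 0 5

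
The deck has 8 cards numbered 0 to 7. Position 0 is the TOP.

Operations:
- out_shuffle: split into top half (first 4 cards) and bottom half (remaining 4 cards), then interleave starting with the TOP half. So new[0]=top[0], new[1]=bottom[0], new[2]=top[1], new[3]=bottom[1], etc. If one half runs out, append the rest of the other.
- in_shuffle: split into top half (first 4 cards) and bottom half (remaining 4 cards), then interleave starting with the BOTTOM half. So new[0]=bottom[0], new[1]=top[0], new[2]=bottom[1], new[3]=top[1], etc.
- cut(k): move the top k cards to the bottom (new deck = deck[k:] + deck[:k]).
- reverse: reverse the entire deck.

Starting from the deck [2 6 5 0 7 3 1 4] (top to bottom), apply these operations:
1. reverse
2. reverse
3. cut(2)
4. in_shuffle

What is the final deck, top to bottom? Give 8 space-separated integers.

Answer: 1 5 4 0 2 7 6 3

Derivation:
After op 1 (reverse): [4 1 3 7 0 5 6 2]
After op 2 (reverse): [2 6 5 0 7 3 1 4]
After op 3 (cut(2)): [5 0 7 3 1 4 2 6]
After op 4 (in_shuffle): [1 5 4 0 2 7 6 3]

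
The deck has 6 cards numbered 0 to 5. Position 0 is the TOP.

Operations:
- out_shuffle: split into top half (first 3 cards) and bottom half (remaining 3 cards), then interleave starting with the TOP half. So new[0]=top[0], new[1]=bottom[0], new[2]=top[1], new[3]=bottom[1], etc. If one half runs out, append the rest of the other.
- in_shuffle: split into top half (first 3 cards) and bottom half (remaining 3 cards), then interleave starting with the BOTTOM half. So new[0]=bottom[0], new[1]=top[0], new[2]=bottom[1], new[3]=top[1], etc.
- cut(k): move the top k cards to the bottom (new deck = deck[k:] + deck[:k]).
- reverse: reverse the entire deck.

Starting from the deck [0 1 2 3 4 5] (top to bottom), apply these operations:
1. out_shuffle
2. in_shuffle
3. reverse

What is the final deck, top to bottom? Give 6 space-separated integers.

Answer: 1 5 3 2 0 4

Derivation:
After op 1 (out_shuffle): [0 3 1 4 2 5]
After op 2 (in_shuffle): [4 0 2 3 5 1]
After op 3 (reverse): [1 5 3 2 0 4]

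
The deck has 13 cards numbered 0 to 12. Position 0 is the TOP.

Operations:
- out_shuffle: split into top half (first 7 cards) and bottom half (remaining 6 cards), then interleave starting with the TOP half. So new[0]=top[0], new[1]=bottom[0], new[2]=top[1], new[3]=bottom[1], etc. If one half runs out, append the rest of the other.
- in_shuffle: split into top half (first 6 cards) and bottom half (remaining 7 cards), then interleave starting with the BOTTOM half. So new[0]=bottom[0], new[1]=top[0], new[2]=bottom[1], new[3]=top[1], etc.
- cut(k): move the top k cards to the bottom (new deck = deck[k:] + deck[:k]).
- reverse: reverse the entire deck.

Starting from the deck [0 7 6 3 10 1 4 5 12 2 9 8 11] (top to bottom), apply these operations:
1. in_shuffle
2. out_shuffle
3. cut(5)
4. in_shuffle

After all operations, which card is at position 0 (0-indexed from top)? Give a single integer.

Answer: 11

Derivation:
After op 1 (in_shuffle): [4 0 5 7 12 6 2 3 9 10 8 1 11]
After op 2 (out_shuffle): [4 3 0 9 5 10 7 8 12 1 6 11 2]
After op 3 (cut(5)): [10 7 8 12 1 6 11 2 4 3 0 9 5]
After op 4 (in_shuffle): [11 10 2 7 4 8 3 12 0 1 9 6 5]
Position 0: card 11.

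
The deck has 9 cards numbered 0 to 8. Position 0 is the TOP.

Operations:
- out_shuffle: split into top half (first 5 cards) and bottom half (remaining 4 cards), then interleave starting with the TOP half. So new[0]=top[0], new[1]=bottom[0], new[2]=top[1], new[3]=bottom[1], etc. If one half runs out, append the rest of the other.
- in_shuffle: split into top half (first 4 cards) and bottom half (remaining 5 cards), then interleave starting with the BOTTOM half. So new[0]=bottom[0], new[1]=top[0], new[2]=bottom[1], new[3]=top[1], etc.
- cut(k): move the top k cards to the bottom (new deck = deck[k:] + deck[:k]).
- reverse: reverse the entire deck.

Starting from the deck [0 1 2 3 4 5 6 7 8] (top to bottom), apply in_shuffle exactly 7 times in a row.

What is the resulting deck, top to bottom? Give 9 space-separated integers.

After op 1 (in_shuffle): [4 0 5 1 6 2 7 3 8]
After op 2 (in_shuffle): [6 4 2 0 7 5 3 1 8]
After op 3 (in_shuffle): [7 6 5 4 3 2 1 0 8]
After op 4 (in_shuffle): [3 7 2 6 1 5 0 4 8]
After op 5 (in_shuffle): [1 3 5 7 0 2 4 6 8]
After op 6 (in_shuffle): [0 1 2 3 4 5 6 7 8]
After op 7 (in_shuffle): [4 0 5 1 6 2 7 3 8]

Answer: 4 0 5 1 6 2 7 3 8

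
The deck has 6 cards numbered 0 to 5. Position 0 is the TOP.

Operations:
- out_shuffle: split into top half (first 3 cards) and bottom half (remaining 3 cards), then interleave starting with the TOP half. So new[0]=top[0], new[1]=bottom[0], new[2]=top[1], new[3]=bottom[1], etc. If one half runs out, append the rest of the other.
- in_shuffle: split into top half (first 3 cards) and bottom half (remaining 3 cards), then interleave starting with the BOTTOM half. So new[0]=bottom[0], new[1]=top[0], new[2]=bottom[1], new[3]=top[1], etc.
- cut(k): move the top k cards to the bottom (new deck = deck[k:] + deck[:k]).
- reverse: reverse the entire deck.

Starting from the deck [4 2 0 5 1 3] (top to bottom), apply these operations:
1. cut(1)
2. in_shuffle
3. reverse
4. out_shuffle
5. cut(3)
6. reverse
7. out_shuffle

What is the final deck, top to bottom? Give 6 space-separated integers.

After op 1 (cut(1)): [2 0 5 1 3 4]
After op 2 (in_shuffle): [1 2 3 0 4 5]
After op 3 (reverse): [5 4 0 3 2 1]
After op 4 (out_shuffle): [5 3 4 2 0 1]
After op 5 (cut(3)): [2 0 1 5 3 4]
After op 6 (reverse): [4 3 5 1 0 2]
After op 7 (out_shuffle): [4 1 3 0 5 2]

Answer: 4 1 3 0 5 2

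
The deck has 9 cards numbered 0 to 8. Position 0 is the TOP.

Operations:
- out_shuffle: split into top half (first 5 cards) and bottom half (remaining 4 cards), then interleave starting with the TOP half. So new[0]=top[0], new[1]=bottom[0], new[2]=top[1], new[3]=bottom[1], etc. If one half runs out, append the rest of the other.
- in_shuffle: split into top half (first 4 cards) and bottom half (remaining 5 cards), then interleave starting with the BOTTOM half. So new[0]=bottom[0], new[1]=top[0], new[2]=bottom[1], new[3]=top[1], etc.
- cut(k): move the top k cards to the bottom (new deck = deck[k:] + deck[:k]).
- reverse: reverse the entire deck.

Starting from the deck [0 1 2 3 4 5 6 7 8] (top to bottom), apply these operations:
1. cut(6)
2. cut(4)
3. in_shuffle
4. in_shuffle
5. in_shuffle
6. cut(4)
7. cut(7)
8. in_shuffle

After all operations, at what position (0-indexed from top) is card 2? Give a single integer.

After op 1 (cut(6)): [6 7 8 0 1 2 3 4 5]
After op 2 (cut(4)): [1 2 3 4 5 6 7 8 0]
After op 3 (in_shuffle): [5 1 6 2 7 3 8 4 0]
After op 4 (in_shuffle): [7 5 3 1 8 6 4 2 0]
After op 5 (in_shuffle): [8 7 6 5 4 3 2 1 0]
After op 6 (cut(4)): [4 3 2 1 0 8 7 6 5]
After op 7 (cut(7)): [6 5 4 3 2 1 0 8 7]
After op 8 (in_shuffle): [2 6 1 5 0 4 8 3 7]
Card 2 is at position 0.

Answer: 0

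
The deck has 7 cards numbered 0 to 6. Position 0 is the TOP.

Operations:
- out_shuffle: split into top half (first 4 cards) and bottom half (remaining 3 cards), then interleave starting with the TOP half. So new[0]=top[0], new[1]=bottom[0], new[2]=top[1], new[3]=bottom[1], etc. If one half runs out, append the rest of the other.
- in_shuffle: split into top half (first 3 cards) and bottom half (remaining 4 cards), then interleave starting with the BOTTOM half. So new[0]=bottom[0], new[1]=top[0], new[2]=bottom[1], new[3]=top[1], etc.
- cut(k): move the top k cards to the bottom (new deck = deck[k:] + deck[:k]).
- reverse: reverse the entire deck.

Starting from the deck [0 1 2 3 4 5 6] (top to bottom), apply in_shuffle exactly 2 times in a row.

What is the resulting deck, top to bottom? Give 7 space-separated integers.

After op 1 (in_shuffle): [3 0 4 1 5 2 6]
After op 2 (in_shuffle): [1 3 5 0 2 4 6]

Answer: 1 3 5 0 2 4 6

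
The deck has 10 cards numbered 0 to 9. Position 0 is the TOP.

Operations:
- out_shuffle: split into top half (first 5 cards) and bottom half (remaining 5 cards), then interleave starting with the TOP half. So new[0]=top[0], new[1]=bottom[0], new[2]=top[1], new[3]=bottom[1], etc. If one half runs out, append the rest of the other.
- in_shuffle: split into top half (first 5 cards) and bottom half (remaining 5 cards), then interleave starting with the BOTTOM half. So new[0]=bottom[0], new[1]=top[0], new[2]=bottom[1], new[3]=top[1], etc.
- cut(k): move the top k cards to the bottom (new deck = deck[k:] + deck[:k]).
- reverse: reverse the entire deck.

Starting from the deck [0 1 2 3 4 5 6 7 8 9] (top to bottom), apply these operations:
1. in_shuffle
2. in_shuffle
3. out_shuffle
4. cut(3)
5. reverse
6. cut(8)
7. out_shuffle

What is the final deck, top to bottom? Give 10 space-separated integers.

After op 1 (in_shuffle): [5 0 6 1 7 2 8 3 9 4]
After op 2 (in_shuffle): [2 5 8 0 3 6 9 1 4 7]
After op 3 (out_shuffle): [2 6 5 9 8 1 0 4 3 7]
After op 4 (cut(3)): [9 8 1 0 4 3 7 2 6 5]
After op 5 (reverse): [5 6 2 7 3 4 0 1 8 9]
After op 6 (cut(8)): [8 9 5 6 2 7 3 4 0 1]
After op 7 (out_shuffle): [8 7 9 3 5 4 6 0 2 1]

Answer: 8 7 9 3 5 4 6 0 2 1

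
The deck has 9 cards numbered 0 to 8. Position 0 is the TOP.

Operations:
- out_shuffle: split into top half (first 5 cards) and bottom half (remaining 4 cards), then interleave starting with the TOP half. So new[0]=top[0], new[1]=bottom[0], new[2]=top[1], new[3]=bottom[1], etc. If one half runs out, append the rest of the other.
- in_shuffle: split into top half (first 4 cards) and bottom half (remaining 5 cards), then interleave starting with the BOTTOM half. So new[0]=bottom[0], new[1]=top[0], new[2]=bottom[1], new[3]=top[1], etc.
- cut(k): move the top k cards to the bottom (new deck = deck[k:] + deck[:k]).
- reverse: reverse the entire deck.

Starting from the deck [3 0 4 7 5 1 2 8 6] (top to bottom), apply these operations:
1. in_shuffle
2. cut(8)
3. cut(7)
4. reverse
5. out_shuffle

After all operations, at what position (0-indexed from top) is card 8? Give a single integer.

Answer: 7

Derivation:
After op 1 (in_shuffle): [5 3 1 0 2 4 8 7 6]
After op 2 (cut(8)): [6 5 3 1 0 2 4 8 7]
After op 3 (cut(7)): [8 7 6 5 3 1 0 2 4]
After op 4 (reverse): [4 2 0 1 3 5 6 7 8]
After op 5 (out_shuffle): [4 5 2 6 0 7 1 8 3]
Card 8 is at position 7.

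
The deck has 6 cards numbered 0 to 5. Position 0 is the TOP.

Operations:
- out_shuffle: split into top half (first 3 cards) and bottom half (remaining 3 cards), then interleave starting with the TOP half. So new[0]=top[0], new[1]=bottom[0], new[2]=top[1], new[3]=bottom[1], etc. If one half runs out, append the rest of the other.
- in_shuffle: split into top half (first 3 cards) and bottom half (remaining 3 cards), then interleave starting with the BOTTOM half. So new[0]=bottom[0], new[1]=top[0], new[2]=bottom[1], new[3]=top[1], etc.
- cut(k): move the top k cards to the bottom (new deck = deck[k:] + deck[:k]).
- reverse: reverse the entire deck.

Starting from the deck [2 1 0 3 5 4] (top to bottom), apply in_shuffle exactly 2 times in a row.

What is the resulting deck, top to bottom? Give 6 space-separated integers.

After op 1 (in_shuffle): [3 2 5 1 4 0]
After op 2 (in_shuffle): [1 3 4 2 0 5]

Answer: 1 3 4 2 0 5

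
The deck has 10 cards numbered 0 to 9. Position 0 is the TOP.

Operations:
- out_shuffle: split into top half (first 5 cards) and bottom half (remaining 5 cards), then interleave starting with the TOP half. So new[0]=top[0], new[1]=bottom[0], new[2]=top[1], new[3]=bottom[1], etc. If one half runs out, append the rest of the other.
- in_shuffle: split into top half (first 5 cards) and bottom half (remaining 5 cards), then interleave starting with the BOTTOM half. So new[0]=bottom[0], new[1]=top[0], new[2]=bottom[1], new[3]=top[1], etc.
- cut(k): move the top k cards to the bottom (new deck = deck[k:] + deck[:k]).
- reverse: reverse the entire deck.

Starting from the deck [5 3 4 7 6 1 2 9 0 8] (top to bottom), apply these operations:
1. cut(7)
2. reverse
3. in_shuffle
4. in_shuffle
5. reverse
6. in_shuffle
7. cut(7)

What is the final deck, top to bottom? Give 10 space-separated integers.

After op 1 (cut(7)): [9 0 8 5 3 4 7 6 1 2]
After op 2 (reverse): [2 1 6 7 4 3 5 8 0 9]
After op 3 (in_shuffle): [3 2 5 1 8 6 0 7 9 4]
After op 4 (in_shuffle): [6 3 0 2 7 5 9 1 4 8]
After op 5 (reverse): [8 4 1 9 5 7 2 0 3 6]
After op 6 (in_shuffle): [7 8 2 4 0 1 3 9 6 5]
After op 7 (cut(7)): [9 6 5 7 8 2 4 0 1 3]

Answer: 9 6 5 7 8 2 4 0 1 3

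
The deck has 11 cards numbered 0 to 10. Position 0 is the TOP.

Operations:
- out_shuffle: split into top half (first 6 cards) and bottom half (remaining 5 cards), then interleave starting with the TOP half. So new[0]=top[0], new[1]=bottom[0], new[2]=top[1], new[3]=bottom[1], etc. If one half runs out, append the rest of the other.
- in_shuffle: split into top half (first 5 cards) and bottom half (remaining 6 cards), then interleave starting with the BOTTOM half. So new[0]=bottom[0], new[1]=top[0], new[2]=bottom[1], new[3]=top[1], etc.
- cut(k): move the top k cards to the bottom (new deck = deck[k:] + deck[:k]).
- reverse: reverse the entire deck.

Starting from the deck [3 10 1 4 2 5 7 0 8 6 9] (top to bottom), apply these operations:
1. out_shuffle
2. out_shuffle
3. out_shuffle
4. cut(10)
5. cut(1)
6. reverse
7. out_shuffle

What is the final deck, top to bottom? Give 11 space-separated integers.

Answer: 2 7 8 9 10 4 5 0 6 3 1

Derivation:
After op 1 (out_shuffle): [3 7 10 0 1 8 4 6 2 9 5]
After op 2 (out_shuffle): [3 4 7 6 10 2 0 9 1 5 8]
After op 3 (out_shuffle): [3 0 4 9 7 1 6 5 10 8 2]
After op 4 (cut(10)): [2 3 0 4 9 7 1 6 5 10 8]
After op 5 (cut(1)): [3 0 4 9 7 1 6 5 10 8 2]
After op 6 (reverse): [2 8 10 5 6 1 7 9 4 0 3]
After op 7 (out_shuffle): [2 7 8 9 10 4 5 0 6 3 1]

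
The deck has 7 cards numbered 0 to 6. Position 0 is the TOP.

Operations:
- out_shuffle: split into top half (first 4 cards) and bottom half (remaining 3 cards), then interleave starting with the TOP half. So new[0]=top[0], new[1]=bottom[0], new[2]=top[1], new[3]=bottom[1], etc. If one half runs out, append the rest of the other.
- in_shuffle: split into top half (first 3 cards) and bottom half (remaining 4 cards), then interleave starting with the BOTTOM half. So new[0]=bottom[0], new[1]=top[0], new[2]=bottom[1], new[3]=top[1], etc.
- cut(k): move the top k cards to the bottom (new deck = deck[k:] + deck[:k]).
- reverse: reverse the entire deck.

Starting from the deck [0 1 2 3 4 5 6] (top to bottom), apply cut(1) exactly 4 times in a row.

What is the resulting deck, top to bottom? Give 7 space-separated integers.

Answer: 4 5 6 0 1 2 3

Derivation:
After op 1 (cut(1)): [1 2 3 4 5 6 0]
After op 2 (cut(1)): [2 3 4 5 6 0 1]
After op 3 (cut(1)): [3 4 5 6 0 1 2]
After op 4 (cut(1)): [4 5 6 0 1 2 3]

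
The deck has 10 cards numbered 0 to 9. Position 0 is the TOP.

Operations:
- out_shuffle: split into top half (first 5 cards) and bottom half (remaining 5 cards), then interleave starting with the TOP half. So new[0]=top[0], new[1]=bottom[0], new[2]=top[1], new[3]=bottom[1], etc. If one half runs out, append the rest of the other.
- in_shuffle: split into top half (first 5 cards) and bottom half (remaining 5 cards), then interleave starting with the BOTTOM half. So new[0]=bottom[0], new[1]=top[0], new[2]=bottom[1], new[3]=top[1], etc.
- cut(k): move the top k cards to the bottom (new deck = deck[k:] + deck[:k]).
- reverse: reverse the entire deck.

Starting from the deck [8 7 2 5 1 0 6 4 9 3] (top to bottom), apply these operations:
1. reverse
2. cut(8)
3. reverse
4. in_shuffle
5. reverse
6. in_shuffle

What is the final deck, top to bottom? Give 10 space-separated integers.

After op 1 (reverse): [3 9 4 6 0 1 5 2 7 8]
After op 2 (cut(8)): [7 8 3 9 4 6 0 1 5 2]
After op 3 (reverse): [2 5 1 0 6 4 9 3 8 7]
After op 4 (in_shuffle): [4 2 9 5 3 1 8 0 7 6]
After op 5 (reverse): [6 7 0 8 1 3 5 9 2 4]
After op 6 (in_shuffle): [3 6 5 7 9 0 2 8 4 1]

Answer: 3 6 5 7 9 0 2 8 4 1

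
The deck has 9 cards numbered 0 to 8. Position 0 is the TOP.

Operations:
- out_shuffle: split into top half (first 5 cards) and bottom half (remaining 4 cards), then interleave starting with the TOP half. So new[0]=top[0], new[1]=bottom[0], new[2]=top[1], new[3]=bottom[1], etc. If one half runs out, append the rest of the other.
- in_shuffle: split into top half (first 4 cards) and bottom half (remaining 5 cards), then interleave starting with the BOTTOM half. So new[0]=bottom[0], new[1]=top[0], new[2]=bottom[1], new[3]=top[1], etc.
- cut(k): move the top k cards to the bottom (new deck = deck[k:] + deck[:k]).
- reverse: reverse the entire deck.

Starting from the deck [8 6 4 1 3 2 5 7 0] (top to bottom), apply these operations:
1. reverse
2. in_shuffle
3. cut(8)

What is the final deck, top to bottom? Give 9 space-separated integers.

After op 1 (reverse): [0 7 5 2 3 1 4 6 8]
After op 2 (in_shuffle): [3 0 1 7 4 5 6 2 8]
After op 3 (cut(8)): [8 3 0 1 7 4 5 6 2]

Answer: 8 3 0 1 7 4 5 6 2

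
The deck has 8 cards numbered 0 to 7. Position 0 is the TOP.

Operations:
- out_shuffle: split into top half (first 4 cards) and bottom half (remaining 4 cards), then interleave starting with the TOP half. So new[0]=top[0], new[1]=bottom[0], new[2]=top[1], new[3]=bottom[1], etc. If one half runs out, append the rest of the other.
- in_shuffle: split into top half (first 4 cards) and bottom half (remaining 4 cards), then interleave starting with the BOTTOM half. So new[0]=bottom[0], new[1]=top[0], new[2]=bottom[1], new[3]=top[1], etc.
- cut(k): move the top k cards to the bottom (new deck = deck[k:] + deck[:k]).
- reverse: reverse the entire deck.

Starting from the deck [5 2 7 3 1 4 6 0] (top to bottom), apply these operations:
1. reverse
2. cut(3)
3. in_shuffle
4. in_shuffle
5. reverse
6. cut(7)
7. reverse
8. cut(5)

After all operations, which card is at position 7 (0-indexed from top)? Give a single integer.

After op 1 (reverse): [0 6 4 1 3 7 2 5]
After op 2 (cut(3)): [1 3 7 2 5 0 6 4]
After op 3 (in_shuffle): [5 1 0 3 6 7 4 2]
After op 4 (in_shuffle): [6 5 7 1 4 0 2 3]
After op 5 (reverse): [3 2 0 4 1 7 5 6]
After op 6 (cut(7)): [6 3 2 0 4 1 7 5]
After op 7 (reverse): [5 7 1 4 0 2 3 6]
After op 8 (cut(5)): [2 3 6 5 7 1 4 0]
Position 7: card 0.

Answer: 0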